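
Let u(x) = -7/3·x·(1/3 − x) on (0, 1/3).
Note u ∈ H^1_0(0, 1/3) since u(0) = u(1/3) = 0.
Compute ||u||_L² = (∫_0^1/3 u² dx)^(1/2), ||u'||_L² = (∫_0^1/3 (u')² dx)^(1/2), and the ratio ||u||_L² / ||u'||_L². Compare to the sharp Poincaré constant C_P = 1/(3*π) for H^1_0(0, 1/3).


||u||_L² / ||u'||_L² = sqrt(10)/30 < C_P = 1/(3*π).

u(x) = -7/3·x·(1/3 − x), so u'(x) = 14*x/3 - 7/9.
u(x) = -7/3·x·(1/3 − x) vanishes at x = 0 and x = 1/3, so u ∈ H^1_0(0, 1/3). Differentiate via the product rule and integrate the resulting polynomials term by term.
  ∫_0^1/3 u² dx = ∫_0^1/3 (49*x^4/9 - 98*x^3/27 + 49*x^2/81) dx. Term by term:
    ∫_0^1/3 49*x^4/9 dx = 49/10935;  ∫_0^1/3 -98*x^3/27 dx = -49/4374;  ∫_0^1/3 49*x^2/81 dx = 49/6561.
  Sum: 49/10935 − 49/4374 + 49/6561 = 49/65610.
  ∫_0^1/3 (u')² dx = ∫_0^1/3 (196*x^2/9 - 196*x/27 + 49/81) dx. Term by term:
    ∫_0^1/3 196*x^2/9 dx = 196/729;  ∫_0^1/3 -196*x/27 dx = -98/243;  ∫_0^1/3 49/81 dx = 49/243.
  Sum: 196/729 − 98/243 + 49/243 = 49/729.
∫_0^1/3 u² dx = 49/65610, so ||u||_L² = 7*sqrt(10)/810.
∫_0^1/3 (u')² dx = 49/729, so ||u'||_L² = 7/27.
Ratio ||u||_L² / ||u'||_L² = sqrt(10)/30.
Sharp Poincaré constant on H^1_0(0, 1/3) is C_P = L/π = 1/(3*π), achieved by sin(3*π·x).
A polynomial bump cannot attain the sharp Poincaré constant (only the first sine eigenfunction does), so the ratio is strictly less than C_P, consistent with ||u||_L² ≤ C_P ||u'||_L².


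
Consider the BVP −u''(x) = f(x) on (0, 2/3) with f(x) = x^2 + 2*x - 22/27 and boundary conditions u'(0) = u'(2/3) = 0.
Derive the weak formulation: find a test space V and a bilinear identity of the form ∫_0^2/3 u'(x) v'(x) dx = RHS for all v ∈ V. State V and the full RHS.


V = H^1(0, 2/3) (no boundary constraint on v; u is determined up to an additive constant); weak form: ∫_0^2/3 u'v' dx = ∫_0^2/3 (x^2 + 2*x - 22/27) v dx for all v ∈ V.

Multiply both sides by a test function v and integrate from 0 to 2/3:
  ∫_0^2/3 −u''(x) v(x) dx = ∫_0^2/3 f(x) v(x) dx.
Integrate the LHS by parts once:
  ∫_0^2/3 −u'' v dx = −[u'(x) v(x)]_0^2/3 + ∫_0^2/3 u'(x) v'(x) dx.
Thus ∫_0^2/3 u'(x) v'(x) dx = ∫_0^2/3 f(x) v(x) dx + [u'(x) v(x)]_0^2/3.
Choose V so that boundary terms are either known or forced to vanish.
u has homogeneous Neumann: u'(0) = u'(2/3) = 0. So [u' v]_0^2/3 = 0·v(2/3) − 0·v(0) = 0 for any v; take V = H^1(0, 2/3).
Weak formulation: find u (satisfying any essential BC) such that ∫_0^2/3 u'(x) v'(x) dx = ∫_0^2/3 f v dx for all v ∈ V (homogeneous Neumann, so boundary terms vanish).
Substituting f(x) = x^2 + 2*x - 22/27, the right-hand side is ∫_0^2/3 (x^2 + 2*x - 22/27) v dx.
Compatibility check (pure Neumann): taking v ≡ 1 ∈ V gives 0 = ∫_0^2/3 f dx + (0) − (0), i.e. ∫_0^2/3 f dx must equal u'(0) − u'(2/3) = 0. Indeed ∫_0^2/3 (x^2 + 2*x - 22/27) dx = 0, so the data are compatible. The solution is then unique only up to an additive constant (fix it e.g. by requiring ∫_0^2/3 u dx = 0).


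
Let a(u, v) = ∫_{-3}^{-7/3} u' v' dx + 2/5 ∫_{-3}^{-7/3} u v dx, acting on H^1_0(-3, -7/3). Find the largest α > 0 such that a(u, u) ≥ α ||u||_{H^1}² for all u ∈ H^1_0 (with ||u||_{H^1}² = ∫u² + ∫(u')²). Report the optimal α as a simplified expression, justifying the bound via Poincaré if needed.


α = (8 + 45*π^2)/(5*(4 + 9*π^2))

Coercivity of a(·,·) on H^1_0(-3, -7/3) means a(u, u) ≥ α ||u||_{H^1}² for every u ∈ H^1_0.
The interval has length L = 2/3, and Poincaré/coercivity depend only on L. Here a(u, u) = ∫(u')² + (2/5)·∫u².
Here 0 < c = 2/5 < 1. The condition a(u,u) ≥ α||u||_{H^1}² reads (1−α)∫(u')² ≥ (α−c)∫u². Any admissible α is ≤ 1 (rapidly oscillating u have ∫u²/∫(u')² → 0), and α = 1 would force 0 ≥ (1−c)∫u², impossible since c < 1; so 1−α > 0. By the sharp Poincaré inequality on H^1_0 of an interval of length L, ∫(u')² ≥ (π/L)²∫u² with equality for the first sine mode sin(π(x−x₀)/L) (x₀ the left endpoint), so the inequality holds for all u iff (1−α)(π/L)² ≥ α − c, i.e. α ≤ ((π/L)² + c)/((π/L)² + 1) = (1 + c(L/π)²)/(1 + (L/π)²). With (π/L)² = 9*π^2/4 and c = 2/5, the largest admissible constant is α = ((π/L)² + c)/((π/L)² + 1).
Simplifying, α = (8 + 45*π^2)/(5*(4 + 9*π^2)).


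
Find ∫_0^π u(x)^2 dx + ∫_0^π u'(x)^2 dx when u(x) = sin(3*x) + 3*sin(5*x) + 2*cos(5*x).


||u||_{H^1(0,π)}^2 = 174*π

u'(x) = -10*sin(5*x) + 3*cos(3*x) + 15*cos(5*x).
Expand u² and (u')² and integrate term by term on (0, π), using: for integers n ≥ 1, ∫_0^π sin²(nx) dx = ∫_0^π cos²(nx) dx = π/2; for n ≠ n', ∫_0^π sin(nx)sin(n'x) dx = ∫_0^π cos(nx)cos(n'x) dx = 0; and by product-to-sum, ∫_0^π sin(nx)cos(n'x) dx = ½∫_0^π [sin((n+n')x) + sin((n−n')x)] dx, which is 0 when n+n' is even and 2n/(n²−n'²) when n+n' is odd (it need not vanish on (0, π)).
  u² squared terms: (2)²·∫cos(5x)² dx = 4·π/2 = 2*π;  (3)²·∫sin(5x)² dx = 9·π/2 = 9*π/2;  (1)²·∫sin(3x)² dx = 1·π/2 = π/2.
  u² cross terms: 2·(2)·(3)·∫cos(5x)·sin(5x) dx = 12·(0) = 0;  2·(2)·(1)·∫cos(5x)·sin(3x) dx = 4·(0) = 0;  2·(3)·(1)·∫sin(5x)·sin(3x) dx = 6·(0) = 0.
  So ∫_0^π u² dx = 2*π + 9*π/2 + π/2 + 0 + 0 + 0 = 7*π.
  (u')² squared terms: (-10)²·∫sin(5x)² dx = 100·π/2 = 50*π;  (3)²·∫cos(3x)² dx = 9·π/2 = 9*π/2;  (15)²·∫cos(5x)² dx = 225·π/2 = 225*π/2.
  (u')² cross terms: 2·(-10)·(3)·∫sin(5x)·cos(3x) dx = -60·(0) = 0;  2·(-10)·(15)·∫sin(5x)·cos(5x) dx = -300·(0) = 0;  2·(3)·(15)·∫cos(3x)·cos(5x) dx = 90·(0) = 0.
  So ∫_0^π (u')² dx = 50*π + 9*π/2 + 225*π/2 + 0 + 0 + 0 = 167*π.
||u||_{H^1}^2 = (7*π) + (167*π) = 174*π.


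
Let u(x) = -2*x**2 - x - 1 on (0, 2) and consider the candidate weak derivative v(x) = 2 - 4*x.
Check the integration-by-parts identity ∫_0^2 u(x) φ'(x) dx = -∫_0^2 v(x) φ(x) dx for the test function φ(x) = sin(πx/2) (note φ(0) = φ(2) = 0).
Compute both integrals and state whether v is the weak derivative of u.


LHS = 20/π, RHS = 8/π. No, v is not the weak derivative of u.

u(x) = -2*x**2 - x - 1, classical derivative u'(x) = -4*x - 1.
φ(x) = sin(πx/2), so φ'(x) = π*cos(π*x/2)/2.
Note φ(0) = φ(2) = 0, so the boundary term u·φ vanishes.
LHS = ∫_0^2 u(x) φ'(x) dx = ∫_0^2 (-π*x^2*cos(π*x/2) - π*x*cos(π*x/2)/2 - π*cos(π*x/2)/2) dx. Term by term:
  ∫_0^2 -π*cos(π*x/2)/2 dx = 0;  ∫_0^2 -π*x^2*cos(π*x/2) dx = 16/π;  ∫_0^2 -π*x*cos(π*x/2)/2 dx = 4/π.
Sum: 0 + 16/π + 4/π = 20/π.
So LHS = 20/π.
∫_0^2 v(x) φ(x) dx = ∫_0^2 (-4*x*sin(π*x/2) + 2*sin(π*x/2)) dx. Term by term:
  ∫_0^2 2*sin(π*x/2) dx = 8/π;  ∫_0^2 -4*x*sin(π*x/2) dx = -16/π.
Sum: 8/π − 16/π = -8/π.
So RHS = -∫_0^2 v(x) φ(x) dx = 8/π.
LHS − RHS = 12/π ≠ 0, so the identity fails.
(For a valid weak derivative the identity must hold for EVERY test function, in particular this one. The failure shows v is NOT the weak derivative of u.)
Correct weak derivative would be u'(x) = -4*x - 1.


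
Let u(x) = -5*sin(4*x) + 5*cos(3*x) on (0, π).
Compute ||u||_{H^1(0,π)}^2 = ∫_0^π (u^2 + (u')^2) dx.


||u||_{H^1(0,π)}^2 = -4000/7 + 675*π/2

u'(x) = -15*sin(3*x) - 20*cos(4*x).
Expand u² and (u')² and integrate term by term on (0, π), using: for integers n ≥ 1, ∫_0^π sin²(nx) dx = ∫_0^π cos²(nx) dx = π/2; for n ≠ n', ∫_0^π sin(nx)sin(n'x) dx = ∫_0^π cos(nx)cos(n'x) dx = 0; and by product-to-sum, ∫_0^π sin(nx)cos(n'x) dx = ½∫_0^π [sin((n+n')x) + sin((n−n')x)] dx, which is 0 when n+n' is even and 2n/(n²−n'²) when n+n' is odd (it need not vanish on (0, π)).
  u² squared terms: (-5)²·∫sin(4x)² dx = 25·π/2 = 25*π/2;  (5)²·∫cos(3x)² dx = 25·π/2 = 25*π/2.
  u² cross terms: 2·(-5)·(5)·∫sin(4x)·cos(3x) dx = -50·(8/7) = -400/7.
  So ∫_0^π u² dx = 25*π/2 + 25*π/2 − 400/7 = -400/7 + 25*π.
  (u')² squared terms: (-20)²·∫cos(4x)² dx = 400·π/2 = 200*π;  (-15)²·∫sin(3x)² dx = 225·π/2 = 225*π/2.
  (u')² cross terms: 2·(-20)·(-15)·∫cos(4x)·sin(3x) dx = 600·(-6/7) = -3600/7.
  So ∫_0^π (u')² dx = 200*π + 225*π/2 − 3600/7 = -3600/7 + 625*π/2.
||u||_{H^1}^2 = (-400/7 + 25*π) + (-3600/7 + 625*π/2) = -4000/7 + 675*π/2.


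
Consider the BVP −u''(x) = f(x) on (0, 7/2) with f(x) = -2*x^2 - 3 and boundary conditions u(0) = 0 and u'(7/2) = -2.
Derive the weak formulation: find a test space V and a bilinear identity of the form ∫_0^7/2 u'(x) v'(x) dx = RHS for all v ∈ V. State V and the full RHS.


V = {v ∈ H^1(0, 7/2) : v(0) = 0} (test functions vanish at x = 0 where u is specified); weak form: ∫_0^7/2 u'v' dx = ∫_0^7/2 (-2*x^2 - 3) v dx − 2·v(7/2) for all v ∈ V.

Multiply both sides by a test function v and integrate from 0 to 7/2:
  ∫_0^7/2 −u''(x) v(x) dx = ∫_0^7/2 f(x) v(x) dx.
Integrate the LHS by parts once:
  ∫_0^7/2 −u'' v dx = −[u'(x) v(x)]_0^7/2 + ∫_0^7/2 u'(x) v'(x) dx.
Thus ∫_0^7/2 u'(x) v'(x) dx = ∫_0^7/2 f(x) v(x) dx + [u'(x) v(x)]_0^7/2.
Choose V so that boundary terms are either known or forced to vanish.
Mixed BC: u(0) = 0 (Dirichlet) and u'(7/2) = -2 (Neumann). Define V = {v ∈ H^1(0, 7/2) : v(0) = 0}. Then [u' v]_0^7/2 = u'(7/2)·v(7/2) − u'(0)·0 = − 2·v(7/2).
Weak formulation: find u (satisfying any essential BC) such that ∫_0^7/2 u'(x) v'(x) dx = ∫_0^7/2 f v dx − 2·v(7/2) for all v ∈ V (Dirichlet at 0 absorbed into V; Neumann datum at x = 7/2 contributes the boundary term).
Substituting f(x) = -2*x^2 - 3, the right-hand side is ∫_0^7/2 (-2*x^2 - 3) v dx − 2·v(7/2).


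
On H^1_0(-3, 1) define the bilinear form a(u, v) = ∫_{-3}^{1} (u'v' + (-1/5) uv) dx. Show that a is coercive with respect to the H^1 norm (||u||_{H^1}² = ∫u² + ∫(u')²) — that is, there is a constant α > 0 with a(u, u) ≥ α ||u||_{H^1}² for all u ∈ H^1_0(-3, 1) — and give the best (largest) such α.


α = (-16/5 + π^2)/(π^2 + 16)

Coercivity of a(·,·) on H^1_0(-3, 1) means a(u, u) ≥ α ||u||_{H^1}² for every u ∈ H^1_0.
The interval has length L = 4, and Poincaré/coercivity depend only on L. Here a(u, u) = ∫(u')² + (-1/5)·∫u².
Here c = -1/5 < 0 with |c| < (π/L)² = π^2/16, so coercivity still holds. The condition a(u,u) ≥ α||u||_{H^1}² reads (1−α)∫(u')² ≥ (α−c)∫u². Any admissible α is ≤ 1 (rapidly oscillating u have ∫u²/∫(u')² → 0), and α = 1 would force 0 ≥ (1−c)∫u², impossible since c < 1; so 1−α > 0. By the sharp Poincaré inequality on H^1_0 of an interval of length L, ∫(u')² ≥ (π/L)²∫u² with equality for the first sine mode sin(π(x−x₀)/L) (x₀ the left endpoint), so the inequality holds for all u iff (1−α)(π/L)² ≥ α − c, i.e. α ≤ ((π/L)² + c)/((π/L)² + 1) = (1 + c(L/π)²)/(1 + (L/π)²). (Direct route, valid since c ≤ 0: Poincaré gives c∫u² ≥ c(L/π)²∫(u')², so a(u,u) ≥ (1 + c(L/π)²)∫(u')², while ||u||_{H^1}² ≤ (1 + (L/π)²)∫(u')²; dividing yields the same α.) With (π/L)² = π^2/16 and c = -1/5, the largest admissible constant is α = ((π/L)² + c)/((π/L)² + 1).
Simplifying, α = (-16/5 + π^2)/(π^2 + 16).


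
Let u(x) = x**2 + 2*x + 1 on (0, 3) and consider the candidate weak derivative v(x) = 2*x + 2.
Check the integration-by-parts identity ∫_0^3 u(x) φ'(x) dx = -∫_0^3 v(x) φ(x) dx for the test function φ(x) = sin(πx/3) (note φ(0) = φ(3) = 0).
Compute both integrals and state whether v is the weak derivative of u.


LHS = -30/π, RHS = -30/π. Yes, v = u' weakly.

u(x) = x**2 + 2*x + 1, classical derivative u'(x) = 2*x + 2.
φ(x) = sin(πx/3), so φ'(x) = π*cos(π*x/3)/3.
Note φ(0) = φ(3) = 0, so the boundary term u·φ vanishes.
LHS = ∫_0^3 u(x) φ'(x) dx = ∫_0^3 (π*x^2*cos(π*x/3)/3 + 2*π*x*cos(π*x/3)/3 + π*cos(π*x/3)/3) dx. Term by term:
  ∫_0^3 π*cos(π*x/3)/3 dx = 0;  ∫_0^3 π*x^2*cos(π*x/3)/3 dx = -18/π;  ∫_0^3 2*π*x*cos(π*x/3)/3 dx = -12/π.
Sum: 0 − 18/π − 12/π = -30/π.
So LHS = -30/π.
∫_0^3 v(x) φ(x) dx = ∫_0^3 (2*x*sin(π*x/3) + 2*sin(π*x/3)) dx. Term by term:
  ∫_0^3 2*sin(π*x/3) dx = 12/π;  ∫_0^3 2*x*sin(π*x/3) dx = 18/π.
Sum: 12/π + 18/π = 30/π.
So RHS = -∫_0^3 v(x) φ(x) dx = -30/π.
LHS = RHS, so the identity holds for this test φ.
Moreover u is smooth here and v(x) = u'(x) = 2*x + 2 pointwise, so the identity holds for every test function. Hence v is the weak derivative of u.


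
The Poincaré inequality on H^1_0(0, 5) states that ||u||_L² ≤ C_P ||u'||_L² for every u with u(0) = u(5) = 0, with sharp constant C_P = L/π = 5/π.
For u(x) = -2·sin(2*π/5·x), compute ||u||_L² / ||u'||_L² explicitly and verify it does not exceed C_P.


||u||_L² / ||u'||_L² = 5/(2*π) < C_P = 5/π.

u(x) = -2·sin(2*π/5·x), so u'(x) = -4*π*cos(2*π*x/5)/5.
Writing u(x) = A·sin(kπx/L) with A = -2 and k = 2, use ∫_0^L sin²(kπx/L) dx = L/2 and ∫_0^L cos²(kπx/L) dx = L/2.
u² = 4·sin²(2*π/5·x) and (u')² = 16*π^2/25·cos²(2*π/5·x), and each of sin², cos² integrates to L/2 = 5/2 over (0, 5).
∫_0^5 u² dx = 10, so ||u||_L² = sqrt(10).
∫_0^5 (u')² dx = 8*π^2/5, so ||u'||_L² = 2*sqrt(10)*π/5.
Ratio ||u||_L² / ||u'||_L² = 5/(2*π).
Sharp Poincaré constant on H^1_0(0, 5) is C_P = L/π = 5/π, achieved by sin(π/5·x).
This is the k = 2 harmonic; the ratio L/(kπ) is strictly less than C_P = L/π, consistent with the sharp inequality ||u||_L² ≤ C_P ||u'||_L².


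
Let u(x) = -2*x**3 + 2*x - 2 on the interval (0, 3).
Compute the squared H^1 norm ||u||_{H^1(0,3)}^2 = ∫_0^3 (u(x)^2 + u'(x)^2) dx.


||u||_{H^1}^2 = 90318/35

The H^1 norm (squared) on an interval (0, L) is
  ||u||_{H^1}^2 = ∫_0^L u(x)^2 dx + ∫_0^L u'(x)^2 dx.
Compute u'(x) = 2 - 6*x**2.
Then u(x)^2 = 4*x**6 - 8*x**4 + 8*x**3 + 4*x**2 - 8*x + 4 and u'(x)^2 = 36*x**4 - 24*x**2 + 4.
Integrate each monomial from 0 to 3 using ∫_0^3 c·x^n dx = c·3^(n+1)/(n+1):
  ∫_0^3 u(x)^2 dx = ∫_0^3 (4*x^6 - 8*x^4 + 8*x^3 + 4*x^2 - 8*x + 4) dx. Term by term:
    ∫_0^3 4*x^6 dx = 8748/7;  ∫_0^3 -8*x^4 dx = -1944/5;  ∫_0^3 8*x^3 dx = 162;
    ∫_0^3 4*x^2 dx = 36;  ∫_0^3 -8*x dx = -36;  ∫_0^3 4 dx = 12.
  Sum: 8748/7 − 1944/5 + 162 + 36 − 36 + 12 = 36222/35.
  ∫_0^3 u'(x)^2 dx = ∫_0^3 (36*x^4 - 24*x^2 + 4) dx. Term by term:
    ∫_0^3 36*x^4 dx = 8748/5;  ∫_0^3 -24*x^2 dx = -216;  ∫_0^3 4 dx = 12.
  Sum: 8748/5 − 216 + 12 = 7728/5.
Adding: ||u||_{H^1}^2 = 36222/35 + 7728/5 = 90318/35.


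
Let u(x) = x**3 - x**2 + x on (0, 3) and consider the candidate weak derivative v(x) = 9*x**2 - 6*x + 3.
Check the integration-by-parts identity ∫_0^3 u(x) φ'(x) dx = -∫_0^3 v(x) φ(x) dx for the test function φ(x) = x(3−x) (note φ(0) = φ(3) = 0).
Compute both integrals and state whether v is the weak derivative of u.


LHS = -549/20, RHS = -1647/20. No, v is not the weak derivative of u.

u(x) = x**3 - x**2 + x, classical derivative u'(x) = 3*x**2 - 2*x + 1.
φ(x) = x(3−x), so φ'(x) = 3 - 2*x.
Note φ(0) = φ(3) = 0, so the boundary term u·φ vanishes.
LHS = ∫_0^3 u(x) φ'(x) dx = ∫_0^3 (-2*x^4 + 5*x^3 - 5*x^2 + 3*x) dx. Term by term:
  ∫_0^3 -2*x^4 dx = -486/5;  ∫_0^3 5*x^3 dx = 405/4;  ∫_0^3 -5*x^2 dx = -45;
  ∫_0^3 3*x dx = 27/2.
Sum: -486/5 + 405/4 − 45 + 27/2 = -549/20.
So LHS = -549/20.
∫_0^3 v(x) φ(x) dx = ∫_0^3 (-9*x^4 + 33*x^3 - 21*x^2 + 9*x) dx. Term by term:
  ∫_0^3 -9*x^4 dx = -2187/5;  ∫_0^3 33*x^3 dx = 2673/4;  ∫_0^3 -21*x^2 dx = -189;
  ∫_0^3 9*x dx = 81/2.
Sum: -2187/5 + 2673/4 − 189 + 81/2 = 1647/20.
So RHS = -∫_0^3 v(x) φ(x) dx = -1647/20.
LHS − RHS = 549/10 ≠ 0, so the identity fails.
(For a valid weak derivative the identity must hold for EVERY test function, in particular this one. The failure shows v is NOT the weak derivative of u.)
Correct weak derivative would be u'(x) = 3*x**2 - 2*x + 1.


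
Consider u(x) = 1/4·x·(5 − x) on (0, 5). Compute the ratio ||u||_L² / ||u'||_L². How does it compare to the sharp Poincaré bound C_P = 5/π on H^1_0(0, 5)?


||u||_L² / ||u'||_L² = sqrt(10)/2 < C_P = 5/π.

u(x) = 1/4·x·(5 − x), so u'(x) = 5/4 - x/2.
u(x) = 1/4·x·(5 − x) vanishes at x = 0 and x = 5, so u ∈ H^1_0(0, 5). Differentiate via the product rule and integrate the resulting polynomials term by term.
  ∫_0^5 u² dx = ∫_0^5 (x^4/16 - 5*x^3/8 + 25*x^2/16) dx. Term by term:
    ∫_0^5 x^4/16 dx = 625/16;  ∫_0^5 -5*x^3/8 dx = -3125/32;  ∫_0^5 25*x^2/16 dx = 3125/48.
  Sum: 625/16 − 3125/32 + 3125/48 = 625/96.
  ∫_0^5 (u')² dx = ∫_0^5 (x^2/4 - 5*x/4 + 25/16) dx. Term by term:
    ∫_0^5 x^2/4 dx = 125/12;  ∫_0^5 -5*x/4 dx = -125/8;  ∫_0^5 25/16 dx = 125/16.
  Sum: 125/12 − 125/8 + 125/16 = 125/48.
∫_0^5 u² dx = 625/96, so ||u||_L² = 25*sqrt(6)/24.
∫_0^5 (u')² dx = 125/48, so ||u'||_L² = 5*sqrt(15)/12.
Ratio ||u||_L² / ||u'||_L² = sqrt(10)/2.
Sharp Poincaré constant on H^1_0(0, 5) is C_P = L/π = 5/π, achieved by sin(π/5·x).
A polynomial bump cannot attain the sharp Poincaré constant (only the first sine eigenfunction does), so the ratio is strictly less than C_P, consistent with ||u||_L² ≤ C_P ||u'||_L².


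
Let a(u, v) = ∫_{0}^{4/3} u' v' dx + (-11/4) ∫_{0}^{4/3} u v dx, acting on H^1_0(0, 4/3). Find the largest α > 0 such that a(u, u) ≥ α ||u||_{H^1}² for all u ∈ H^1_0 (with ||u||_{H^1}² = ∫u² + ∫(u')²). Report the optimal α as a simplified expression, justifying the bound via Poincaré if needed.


α = (-44 + 9*π^2)/(16 + 9*π^2)

Coercivity of a(·,·) on H^1_0(0, 4/3) means a(u, u) ≥ α ||u||_{H^1}² for every u ∈ H^1_0.
The interval has length L = 4/3, and Poincaré/coercivity depend only on L. Here a(u, u) = ∫(u')² + (-11/4)·∫u².
Here c = -11/4 < 0 with |c| < (π/L)² = 9*π^2/16, so coercivity still holds. The condition a(u,u) ≥ α||u||_{H^1}² reads (1−α)∫(u')² ≥ (α−c)∫u². Any admissible α is ≤ 1 (rapidly oscillating u have ∫u²/∫(u')² → 0), and α = 1 would force 0 ≥ (1−c)∫u², impossible since c < 1; so 1−α > 0. By the sharp Poincaré inequality on H^1_0 of an interval of length L, ∫(u')² ≥ (π/L)²∫u² with equality for the first sine mode sin(π(x−x₀)/L) (x₀ the left endpoint), so the inequality holds for all u iff (1−α)(π/L)² ≥ α − c, i.e. α ≤ ((π/L)² + c)/((π/L)² + 1) = (1 + c(L/π)²)/(1 + (L/π)²). (Direct route, valid since c ≤ 0: Poincaré gives c∫u² ≥ c(L/π)²∫(u')², so a(u,u) ≥ (1 + c(L/π)²)∫(u')², while ||u||_{H^1}² ≤ (1 + (L/π)²)∫(u')²; dividing yields the same α.) With (π/L)² = 9*π^2/16 and c = -11/4, the largest admissible constant is α = ((π/L)² + c)/((π/L)² + 1).
Simplifying, α = (-44 + 9*π^2)/(16 + 9*π^2).


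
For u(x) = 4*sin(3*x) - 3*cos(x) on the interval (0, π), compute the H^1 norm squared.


||u||_{H^1(0,π)}^2 = 89*π

u'(x) = 3*sin(x) + 12*cos(3*x).
Expand u² and (u')² and integrate term by term on (0, π), using: for integers n ≥ 1, ∫_0^π sin²(nx) dx = ∫_0^π cos²(nx) dx = π/2; for n ≠ n', ∫_0^π sin(nx)sin(n'x) dx = ∫_0^π cos(nx)cos(n'x) dx = 0; and by product-to-sum, ∫_0^π sin(nx)cos(n'x) dx = ½∫_0^π [sin((n+n')x) + sin((n−n')x)] dx, which is 0 when n+n' is even and 2n/(n²−n'²) when n+n' is odd (it need not vanish on (0, π)).
  u² squared terms: (-3)²·∫cos(x)² dx = 9·π/2 = 9*π/2;  (4)²·∫sin(3x)² dx = 16·π/2 = 8*π.
  u² cross terms: 2·(-3)·(4)·∫cos(x)·sin(3x) dx = -24·(0) = 0.
  So ∫_0^π u² dx = 9*π/2 + 8*π + 0 = 25*π/2.
  (u')² squared terms: (3)²·∫sin(x)² dx = 9·π/2 = 9*π/2;  (12)²·∫cos(3x)² dx = 144·π/2 = 72*π.
  (u')² cross terms: 2·(3)·(12)·∫sin(x)·cos(3x) dx = 72·(0) = 0.
  So ∫_0^π (u')² dx = 9*π/2 + 72*π + 0 = 153*π/2.
||u||_{H^1}^2 = (25*π/2) + (153*π/2) = 89*π.


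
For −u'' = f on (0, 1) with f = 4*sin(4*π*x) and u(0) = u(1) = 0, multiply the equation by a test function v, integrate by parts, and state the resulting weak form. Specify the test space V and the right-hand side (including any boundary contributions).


V = H^1_0(0, 1) (so v(0) = v(1) = 0); weak form: ∫_0^1 u'v' dx = ∫_0^1 (4*sin(4*π*x)) v dx for all v ∈ V.

Multiply both sides by a test function v and integrate from 0 to 1:
  ∫_0^1 −u''(x) v(x) dx = ∫_0^1 f(x) v(x) dx.
Integrate the LHS by parts once:
  ∫_0^1 −u'' v dx = −[u'(x) v(x)]_0^1 + ∫_0^1 u'(x) v'(x) dx.
Thus ∫_0^1 u'(x) v'(x) dx = ∫_0^1 f(x) v(x) dx + [u'(x) v(x)]_0^1.
Choose V so that boundary terms are either known or forced to vanish.
u is Dirichlet: u(0) = u(1) = 0. Let V = H^1_0(0, 1); then v(0) = v(1) = 0, and [u' v]_0^1 = 0.
Weak formulation: find u (satisfying any essential BC) such that ∫_0^1 u'(x) v'(x) dx = ∫_0^1 f v dx for all v ∈ V.
Substituting f(x) = 4*sin(4*π*x), the right-hand side is ∫_0^1 (4*sin(4*π*x)) v dx.


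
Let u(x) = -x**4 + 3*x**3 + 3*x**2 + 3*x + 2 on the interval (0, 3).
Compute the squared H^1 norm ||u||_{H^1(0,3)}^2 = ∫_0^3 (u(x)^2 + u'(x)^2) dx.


||u||_{H^1}^2 = 307509/140

The H^1 norm (squared) on an interval (0, L) is
  ||u||_{H^1}^2 = ∫_0^L u(x)^2 dx + ∫_0^L u'(x)^2 dx.
Compute u'(x) = -4*x**3 + 9*x**2 + 6*x + 3.
Then u(x)^2 = x**8 - 6*x**7 + 3*x**6 + 12*x**5 + 23*x**4 + 30*x**3 + 21*x**2 + 12*x + 4 and u'(x)^2 = 16*x**6 - 72*x**5 + 33*x**4 + 84*x**3 + 90*x**2 + 36*x + 9.
Integrate each monomial from 0 to 3 using ∫_0^3 c·x^n dx = c·3^(n+1)/(n+1):
  ∫_0^3 u(x)^2 dx = ∫_0^3 (x^8 - 6*x^7 + 3*x^6 + 12*x^5 + 23*x^4 + 30*x^3 + 21*x^2 + 12*x + 4) dx. Term by term:
    ∫_0^3 x^8 dx = 2187;  ∫_0^3 -6*x^7 dx = -19683/4;  ∫_0^3 3*x^6 dx = 6561/7;
    ∫_0^3 12*x^5 dx = 1458;  ∫_0^3 23*x^4 dx = 5589/5;  ∫_0^3 30*x^3 dx = 1215/2;
    ∫_0^3 21*x^2 dx = 189;  ∫_0^3 12*x dx = 54;  ∫_0^3 4 dx = 12.
  Sum: 2187 − 19683/4 + 6561/7 + 1458 + 5589/5 + 1215/2 + 189 + 54 + 12 = 229857/140.
  ∫_0^3 u'(x)^2 dx = ∫_0^3 (16*x^6 - 72*x^5 + 33*x^4 + 84*x^3 + 90*x^2 + 36*x + 9) dx. Term by term:
    ∫_0^3 16*x^6 dx = 34992/7;  ∫_0^3 -72*x^5 dx = -8748;  ∫_0^3 33*x^4 dx = 8019/5;
    ∫_0^3 84*x^3 dx = 1701;  ∫_0^3 90*x^2 dx = 810;  ∫_0^3 36*x dx = 162;
    ∫_0^3 9 dx = 27.
  Sum: 34992/7 − 8748 + 8019/5 + 1701 + 810 + 162 + 27 = 19413/35.
Adding: ||u||_{H^1}^2 = 229857/140 + 19413/35 = 307509/140.


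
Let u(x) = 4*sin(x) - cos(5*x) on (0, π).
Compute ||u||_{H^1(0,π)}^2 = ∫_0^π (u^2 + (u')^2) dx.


||u||_{H^1(0,π)}^2 = 29*π

u'(x) = 5*sin(5*x) + 4*cos(x).
Expand u² and (u')² and integrate term by term on (0, π), using: for integers n ≥ 1, ∫_0^π sin²(nx) dx = ∫_0^π cos²(nx) dx = π/2; for n ≠ n', ∫_0^π sin(nx)sin(n'x) dx = ∫_0^π cos(nx)cos(n'x) dx = 0; and by product-to-sum, ∫_0^π sin(nx)cos(n'x) dx = ½∫_0^π [sin((n+n')x) + sin((n−n')x)] dx, which is 0 when n+n' is even and 2n/(n²−n'²) when n+n' is odd (it need not vanish on (0, π)).
  u² squared terms: (-1)²·∫cos(5x)² dx = 1·π/2 = π/2;  (4)²·∫sin(x)² dx = 16·π/2 = 8*π.
  u² cross terms: 2·(-1)·(4)·∫cos(5x)·sin(x) dx = -8·(0) = 0.
  So ∫_0^π u² dx = π/2 + 8*π + 0 = 17*π/2.
  (u')² squared terms: (4)²·∫cos(x)² dx = 16·π/2 = 8*π;  (5)²·∫sin(5x)² dx = 25·π/2 = 25*π/2.
  (u')² cross terms: 2·(4)·(5)·∫cos(x)·sin(5x) dx = 40·(0) = 0.
  So ∫_0^π (u')² dx = 8*π + 25*π/2 + 0 = 41*π/2.
||u||_{H^1}^2 = (17*π/2) + (41*π/2) = 29*π.


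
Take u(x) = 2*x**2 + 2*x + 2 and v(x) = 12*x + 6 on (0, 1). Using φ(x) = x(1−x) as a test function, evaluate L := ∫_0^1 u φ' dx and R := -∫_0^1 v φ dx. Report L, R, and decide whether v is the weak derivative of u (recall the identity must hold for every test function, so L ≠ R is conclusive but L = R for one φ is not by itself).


LHS = -2/3, RHS = -2. No, v is not the weak derivative of u.

u(x) = 2*x**2 + 2*x + 2, classical derivative u'(x) = 4*x + 2.
φ(x) = x(1−x), so φ'(x) = 1 - 2*x.
Note φ(0) = φ(1) = 0, so the boundary term u·φ vanishes.
LHS = ∫_0^1 u(x) φ'(x) dx = ∫_0^1 (-4*x^3 - 2*x^2 - 2*x + 2) dx. Term by term:
  ∫_0^1 -4*x^3 dx = -1;  ∫_0^1 -2*x^2 dx = -2/3;  ∫_0^1 -2*x dx = -1;
  ∫_0^1 2 dx = 2.
Sum: -1 − 2/3 − 1 + 2 = -2/3.
So LHS = -2/3.
∫_0^1 v(x) φ(x) dx = ∫_0^1 (-12*x^3 + 6*x^2 + 6*x) dx. Term by term:
  ∫_0^1 -12*x^3 dx = -3;  ∫_0^1 6*x^2 dx = 2;  ∫_0^1 6*x dx = 3.
Sum: -3 + 2 + 3 = 2.
So RHS = -∫_0^1 v(x) φ(x) dx = -2.
LHS − RHS = 4/3 ≠ 0, so the identity fails.
(For a valid weak derivative the identity must hold for EVERY test function, in particular this one. The failure shows v is NOT the weak derivative of u.)
Correct weak derivative would be u'(x) = 4*x + 2.


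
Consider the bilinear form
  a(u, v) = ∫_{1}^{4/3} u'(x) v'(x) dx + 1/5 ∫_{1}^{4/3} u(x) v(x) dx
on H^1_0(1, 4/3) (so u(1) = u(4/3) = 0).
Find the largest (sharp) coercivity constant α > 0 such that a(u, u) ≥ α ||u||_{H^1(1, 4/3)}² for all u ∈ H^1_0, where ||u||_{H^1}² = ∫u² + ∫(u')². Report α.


α = (1 + 45*π^2)/(5*(1 + 9*π^2))

Coercivity of a(·,·) on H^1_0(1, 4/3) means a(u, u) ≥ α ||u||_{H^1}² for every u ∈ H^1_0.
The interval has length L = 1/3, and Poincaré/coercivity depend only on L. Here a(u, u) = ∫(u')² + (1/5)·∫u².
Here 0 < c = 1/5 < 1. The condition a(u,u) ≥ α||u||_{H^1}² reads (1−α)∫(u')² ≥ (α−c)∫u². Any admissible α is ≤ 1 (rapidly oscillating u have ∫u²/∫(u')² → 0), and α = 1 would force 0 ≥ (1−c)∫u², impossible since c < 1; so 1−α > 0. By the sharp Poincaré inequality on H^1_0 of an interval of length L, ∫(u')² ≥ (π/L)²∫u² with equality for the first sine mode sin(π(x−x₀)/L) (x₀ the left endpoint), so the inequality holds for all u iff (1−α)(π/L)² ≥ α − c, i.e. α ≤ ((π/L)² + c)/((π/L)² + 1) = (1 + c(L/π)²)/(1 + (L/π)²). With (π/L)² = 9*π^2 and c = 1/5, the largest admissible constant is α = ((π/L)² + c)/((π/L)² + 1).
Simplifying, α = (1 + 45*π^2)/(5*(1 + 9*π^2)).


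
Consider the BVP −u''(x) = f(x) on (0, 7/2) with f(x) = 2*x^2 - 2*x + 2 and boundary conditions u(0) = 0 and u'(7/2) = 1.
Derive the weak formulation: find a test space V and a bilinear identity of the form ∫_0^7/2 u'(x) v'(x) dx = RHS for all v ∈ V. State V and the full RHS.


V = {v ∈ H^1(0, 7/2) : v(0) = 0} (test functions vanish at x = 0 where u is specified); weak form: ∫_0^7/2 u'v' dx = ∫_0^7/2 (2*x^2 - 2*x + 2) v dx + v(7/2) for all v ∈ V.

Multiply both sides by a test function v and integrate from 0 to 7/2:
  ∫_0^7/2 −u''(x) v(x) dx = ∫_0^7/2 f(x) v(x) dx.
Integrate the LHS by parts once:
  ∫_0^7/2 −u'' v dx = −[u'(x) v(x)]_0^7/2 + ∫_0^7/2 u'(x) v'(x) dx.
Thus ∫_0^7/2 u'(x) v'(x) dx = ∫_0^7/2 f(x) v(x) dx + [u'(x) v(x)]_0^7/2.
Choose V so that boundary terms are either known or forced to vanish.
Mixed BC: u(0) = 0 (Dirichlet) and u'(7/2) = 1 (Neumann). Define V = {v ∈ H^1(0, 7/2) : v(0) = 0}. Then [u' v]_0^7/2 = u'(7/2)·v(7/2) − u'(0)·0 = v(7/2).
Weak formulation: find u (satisfying any essential BC) such that ∫_0^7/2 u'(x) v'(x) dx = ∫_0^7/2 f v dx + v(7/2) for all v ∈ V (Dirichlet at 0 absorbed into V; Neumann datum at x = 7/2 contributes the boundary term).
Substituting f(x) = 2*x^2 - 2*x + 2, the right-hand side is ∫_0^7/2 (2*x^2 - 2*x + 2) v dx + v(7/2).


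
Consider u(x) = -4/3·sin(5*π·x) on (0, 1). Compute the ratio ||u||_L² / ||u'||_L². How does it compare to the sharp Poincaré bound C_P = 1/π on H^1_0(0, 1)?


||u||_L² / ||u'||_L² = 1/(5*π) < C_P = 1/π.

u(x) = -4/3·sin(5*π·x), so u'(x) = -20*π*cos(5*π*x)/3.
Writing u(x) = A·sin(kπx/L) with A = -4/3 and k = 5, use ∫_0^L sin²(kπx/L) dx = L/2 and ∫_0^L cos²(kπx/L) dx = L/2.
u² = 16/9·sin²(5*π·x) and (u')² = 400*π^2/9·cos²(5*π·x), and each of sin², cos² integrates to L/2 = 1/2 over (0, 1).
∫_0^1 u² dx = 8/9, so ||u||_L² = 2*sqrt(2)/3.
∫_0^1 (u')² dx = 200*π^2/9, so ||u'||_L² = 10*sqrt(2)*π/3.
Ratio ||u||_L² / ||u'||_L² = 1/(5*π).
Sharp Poincaré constant on H^1_0(0, 1) is C_P = L/π = 1/π, achieved by sin(π·x).
This is the k = 5 harmonic; the ratio L/(kπ) is strictly less than C_P = L/π, consistent with the sharp inequality ||u||_L² ≤ C_P ||u'||_L².


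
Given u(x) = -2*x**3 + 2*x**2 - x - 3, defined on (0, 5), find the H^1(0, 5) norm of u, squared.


||u||_{H^1}^2 = 320550/7

The H^1 norm (squared) on an interval (0, L) is
  ||u||_{H^1}^2 = ∫_0^L u(x)^2 dx + ∫_0^L u'(x)^2 dx.
Compute u'(x) = -6*x**2 + 4*x - 1.
Then u(x)^2 = 4*x**6 - 8*x**5 + 8*x**4 + 8*x**3 - 11*x**2 + 6*x + 9 and u'(x)^2 = 36*x**4 - 48*x**3 + 28*x**2 - 8*x + 1.
Integrate each monomial from 0 to 5 using ∫_0^5 c·x^n dx = c·5^(n+1)/(n+1):
  ∫_0^5 u(x)^2 dx = ∫_0^5 (4*x^6 - 8*x^5 + 8*x^4 + 8*x^3 - 11*x^2 + 6*x + 9) dx. Term by term:
    ∫_0^5 4*x^6 dx = 312500/7;  ∫_0^5 -8*x^5 dx = -62500/3;  ∫_0^5 8*x^4 dx = 5000;
    ∫_0^5 8*x^3 dx = 1250;  ∫_0^5 -11*x^2 dx = -1375/3;  ∫_0^5 6*x dx = 75;
    ∫_0^5 9 dx = 45.
  Sum: 312500/7 − 62500/3 + 5000 + 1250 − 1375/3 + 75 + 45 = 624145/21.
  ∫_0^5 u'(x)^2 dx = ∫_0^5 (36*x^4 - 48*x^3 + 28*x^2 - 8*x + 1) dx. Term by term:
    ∫_0^5 36*x^4 dx = 22500;  ∫_0^5 -48*x^3 dx = -7500;  ∫_0^5 28*x^2 dx = 3500/3;
    ∫_0^5 -8*x dx = -100;  ∫_0^5 1 dx = 5.
  Sum: 22500 − 7500 + 3500/3 − 100 + 5 = 48215/3.
Adding: ||u||_{H^1}^2 = 624145/21 + 48215/3 = 320550/7.


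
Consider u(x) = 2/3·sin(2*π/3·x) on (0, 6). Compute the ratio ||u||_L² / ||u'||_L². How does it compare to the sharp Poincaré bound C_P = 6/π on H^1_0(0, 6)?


||u||_L² / ||u'||_L² = 3/(2*π) < C_P = 6/π.

u(x) = 2/3·sin(2*π/3·x), so u'(x) = 4*π*cos(2*π*x/3)/9.
Writing u(x) = A·sin(kπx/L) with A = 2/3 and k = 4, use ∫_0^L sin²(kπx/L) dx = L/2 and ∫_0^L cos²(kπx/L) dx = L/2.
u² = 4/9·sin²(2*π/3·x) and (u')² = 16*π^2/81·cos²(2*π/3·x), and each of sin², cos² integrates to L/2 = 3 over (0, 6).
∫_0^6 u² dx = 4/3, so ||u||_L² = 2*sqrt(3)/3.
∫_0^6 (u')² dx = 16*π^2/27, so ||u'||_L² = 4*sqrt(3)*π/9.
Ratio ||u||_L² / ||u'||_L² = 3/(2*π).
Sharp Poincaré constant on H^1_0(0, 6) is C_P = L/π = 6/π, achieved by sin(π/6·x).
This is the k = 4 harmonic; the ratio L/(kπ) is strictly less than C_P = L/π, consistent with the sharp inequality ||u||_L² ≤ C_P ||u'||_L².


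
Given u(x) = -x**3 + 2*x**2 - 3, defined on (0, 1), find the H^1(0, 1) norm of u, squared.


||u||_{H^1}^2 = 1661/210

The H^1 norm (squared) on an interval (0, L) is
  ||u||_{H^1}^2 = ∫_0^L u(x)^2 dx + ∫_0^L u'(x)^2 dx.
Compute u'(x) = -3*x**2 + 4*x.
Then u(x)^2 = x**6 - 4*x**5 + 4*x**4 + 6*x**3 - 12*x**2 + 9 and u'(x)^2 = 9*x**4 - 24*x**3 + 16*x**2.
Integrate each monomial from 0 to 1 using ∫_0^1 c·x^n dx = c·1^(n+1)/(n+1):
  ∫_0^1 u(x)^2 dx = ∫_0^1 (x^6 - 4*x^5 + 4*x^4 + 6*x^3 - 12*x^2 + 9) dx. Term by term:
    ∫_0^1 x^6 dx = 1/7;  ∫_0^1 -4*x^5 dx = -2/3;  ∫_0^1 4*x^4 dx = 4/5;
    ∫_0^1 6*x^3 dx = 3/2;  ∫_0^1 -12*x^2 dx = -4;  ∫_0^1 9 dx = 9.
  Sum: 1/7 − 2/3 + 4/5 + 3/2 − 4 + 9 = 1423/210.
  ∫_0^1 u'(x)^2 dx = ∫_0^1 (9*x^4 - 24*x^3 + 16*x^2) dx. Term by term:
    ∫_0^1 9*x^4 dx = 9/5;  ∫_0^1 -24*x^3 dx = -6;  ∫_0^1 16*x^2 dx = 16/3.
  Sum: 9/5 − 6 + 16/3 = 17/15.
Adding: ||u||_{H^1}^2 = 1423/210 + 17/15 = 1661/210.


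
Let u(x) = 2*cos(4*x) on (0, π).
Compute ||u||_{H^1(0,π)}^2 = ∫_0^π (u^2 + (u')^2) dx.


||u||_{H^1(0,π)}^2 = 34*π

u'(x) = -8*sin(4*x).
Expand u² and (u')² and integrate term by term on (0, π), using: for integers n ≥ 1, ∫_0^π sin²(nx) dx = ∫_0^π cos²(nx) dx = π/2; for n ≠ n', ∫_0^π sin(nx)sin(n'x) dx = ∫_0^π cos(nx)cos(n'x) dx = 0; and by product-to-sum, ∫_0^π sin(nx)cos(n'x) dx = ½∫_0^π [sin((n+n')x) + sin((n−n')x)] dx, which is 0 when n+n' is even and 2n/(n²−n'²) when n+n' is odd (it need not vanish on (0, π)).
  u² squared terms: (2)²·∫cos(4x)² dx = 4·π/2 = 2*π.
  So ∫_0^π u² dx = 2*π.
  (u')² squared terms: (-8)²·∫sin(4x)² dx = 64·π/2 = 32*π.
  So ∫_0^π (u')² dx = 32*π.
||u||_{H^1}^2 = (2*π) + (32*π) = 34*π.


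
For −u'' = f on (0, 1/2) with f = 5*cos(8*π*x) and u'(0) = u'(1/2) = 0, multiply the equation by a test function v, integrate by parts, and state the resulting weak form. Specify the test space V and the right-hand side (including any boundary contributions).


V = H^1(0, 1/2) (no boundary constraint on v; u is determined up to an additive constant); weak form: ∫_0^1/2 u'v' dx = ∫_0^1/2 (5*cos(8*π*x)) v dx for all v ∈ V.

Multiply both sides by a test function v and integrate from 0 to 1/2:
  ∫_0^1/2 −u''(x) v(x) dx = ∫_0^1/2 f(x) v(x) dx.
Integrate the LHS by parts once:
  ∫_0^1/2 −u'' v dx = −[u'(x) v(x)]_0^1/2 + ∫_0^1/2 u'(x) v'(x) dx.
Thus ∫_0^1/2 u'(x) v'(x) dx = ∫_0^1/2 f(x) v(x) dx + [u'(x) v(x)]_0^1/2.
Choose V so that boundary terms are either known or forced to vanish.
u has homogeneous Neumann: u'(0) = u'(1/2) = 0. So [u' v]_0^1/2 = 0·v(1/2) − 0·v(0) = 0 for any v; take V = H^1(0, 1/2).
Weak formulation: find u (satisfying any essential BC) such that ∫_0^1/2 u'(x) v'(x) dx = ∫_0^1/2 f v dx for all v ∈ V (homogeneous Neumann, so boundary terms vanish).
Substituting f(x) = 5*cos(8*π*x), the right-hand side is ∫_0^1/2 (5*cos(8*π*x)) v dx.
Compatibility check (pure Neumann): taking v ≡ 1 ∈ V gives 0 = ∫_0^1/2 f dx + (0) − (0), i.e. ∫_0^1/2 f dx must equal u'(0) − u'(1/2) = 0. Indeed ∫_0^1/2 (5*cos(8*π*x)) dx = 0, so the data are compatible. The solution is then unique only up to an additive constant (fix it e.g. by requiring ∫_0^1/2 u dx = 0).


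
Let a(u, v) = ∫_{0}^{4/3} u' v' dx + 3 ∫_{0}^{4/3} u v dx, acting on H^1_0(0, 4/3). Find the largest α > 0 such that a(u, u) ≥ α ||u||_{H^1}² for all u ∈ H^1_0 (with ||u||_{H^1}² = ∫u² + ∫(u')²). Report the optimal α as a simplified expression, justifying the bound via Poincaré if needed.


α = 1

Coercivity of a(·,·) on H^1_0(0, 4/3) means a(u, u) ≥ α ||u||_{H^1}² for every u ∈ H^1_0.
The interval has length L = 4/3, and Poincaré/coercivity depend only on L. Here a(u, u) = ∫(u')² + (3)·∫u².
Here c = 3 ≥ 1, so a(u,u) = ∫(u')² + c∫u² ≥ ∫(u')² + ∫u² = ||u||_{H^1}², i.e. α = 1 works. No larger α is possible: a(u,u) ≥ α||u||_{H^1}² means (1−α)∫(u')² ≥ (α−c)∫u², and for the modes u_n = sin(nπ(x−x₀)/L) (x₀ the left endpoint) one has ∫u_n²/∫(u_n')² = (L/(nπ))² → 0, so a(u_n,u_n)/||u_n||_{H^1}² → 1. Hence the optimal constant is α = 1.
Therefore α = 1.


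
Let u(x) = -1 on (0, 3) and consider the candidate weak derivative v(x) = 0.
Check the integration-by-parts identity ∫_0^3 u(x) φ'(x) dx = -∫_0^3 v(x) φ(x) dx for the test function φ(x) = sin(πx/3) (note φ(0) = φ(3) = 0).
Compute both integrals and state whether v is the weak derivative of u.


LHS = 0, RHS = 0. Yes, v = u' weakly.

u(x) = -1, classical derivative u'(x) = 0.
φ(x) = sin(πx/3), so φ'(x) = π*cos(π*x/3)/3.
Note φ(0) = φ(3) = 0, so the boundary term u·φ vanishes.
LHS = ∫_0^3 u(x) φ'(x) dx = ∫_0^3 (-π*cos(π*x/3)/3) dx. Term by term:
  ∫_0^3 -π*cos(π*x/3)/3 dx = 0.
So LHS = 0.
∫_0^3 v(x) φ(x) dx = ∫_0^3 (0) dx. Term by term:
  ∫_0^3 0 dx = 0.
So RHS = -∫_0^3 v(x) φ(x) dx = 0.
LHS = RHS, so the identity holds for this test φ.
Moreover u is smooth here and v(x) = u'(x) = 0 pointwise, so the identity holds for every test function. Hence v is the weak derivative of u.


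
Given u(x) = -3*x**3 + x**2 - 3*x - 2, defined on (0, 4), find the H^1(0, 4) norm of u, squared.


||u||_{H^1}^2 = 258476/7

The H^1 norm (squared) on an interval (0, L) is
  ||u||_{H^1}^2 = ∫_0^L u(x)^2 dx + ∫_0^L u'(x)^2 dx.
Compute u'(x) = -9*x**2 + 2*x - 3.
Then u(x)^2 = 9*x**6 - 6*x**5 + 19*x**4 + 6*x**3 + 5*x**2 + 12*x + 4 and u'(x)^2 = 81*x**4 - 36*x**3 + 58*x**2 - 12*x + 9.
Integrate each monomial from 0 to 4 using ∫_0^4 c·x^n dx = c·4^(n+1)/(n+1):
  ∫_0^4 u(x)^2 dx = ∫_0^4 (9*x^6 - 6*x^5 + 19*x^4 + 6*x^3 + 5*x^2 + 12*x + 4) dx. Term by term:
    ∫_0^4 9*x^6 dx = 147456/7;  ∫_0^4 -6*x^5 dx = -4096;  ∫_0^4 19*x^4 dx = 19456/5;
    ∫_0^4 6*x^3 dx = 384;  ∫_0^4 5*x^2 dx = 320/3;  ∫_0^4 12*x dx = 96;
    ∫_0^4 4 dx = 16.
  Sum: 147456/7 − 4096 + 19456/5 + 384 + 320/3 + 96 + 16 = 2253616/105.
  ∫_0^4 u'(x)^2 dx = ∫_0^4 (81*x^4 - 36*x^3 + 58*x^2 - 12*x + 9) dx. Term by term:
    ∫_0^4 81*x^4 dx = 82944/5;  ∫_0^4 -36*x^3 dx = -2304;  ∫_0^4 58*x^2 dx = 3712/3;
    ∫_0^4 -12*x dx = -96;  ∫_0^4 9 dx = 36.
  Sum: 82944/5 − 2304 + 3712/3 − 96 + 36 = 231932/15.
Adding: ||u||_{H^1}^2 = 2253616/105 + 231932/15 = 258476/7.


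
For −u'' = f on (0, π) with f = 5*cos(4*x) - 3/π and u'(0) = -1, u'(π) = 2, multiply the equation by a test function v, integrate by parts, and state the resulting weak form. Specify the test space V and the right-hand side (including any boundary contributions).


V = H^1(0, π) (v unrestricted at boundary; u is determined up to an additive constant); weak form: ∫_0^π u'v' dx = ∫_0^π (5*cos(4*x) - 3/π) v dx + 2·v(π) + v(0) for all v ∈ V.

Multiply both sides by a test function v and integrate from 0 to π:
  ∫_0^π −u''(x) v(x) dx = ∫_0^π f(x) v(x) dx.
Integrate the LHS by parts once:
  ∫_0^π −u'' v dx = −[u'(x) v(x)]_0^π + ∫_0^π u'(x) v'(x) dx.
Thus ∫_0^π u'(x) v'(x) dx = ∫_0^π f(x) v(x) dx + [u'(x) v(x)]_0^π.
Choose V so that boundary terms are either known or forced to vanish.
u has inhomogeneous Neumann u'(0) = -1, u'(π) = 2. [u' v]_0^π = (2)·v(π) − (-1)·v(0) = 2·v(π) + v(0). Take V = H^1(0, π); boundary term becomes part of RHS.
Weak formulation: find u (satisfying any essential BC) such that ∫_0^π u'(x) v'(x) dx = ∫_0^π f v dx + 2·v(π) + v(0) for all v ∈ V (Neumann data are natural BCs: they enter the RHS as boundary terms).
Substituting f(x) = 5*cos(4*x) - 3/π, the right-hand side is ∫_0^π (5*cos(4*x) - 3/π) v dx + 2·v(π) + v(0).
Compatibility check (pure Neumann): taking v ≡ 1 ∈ V gives 0 = ∫_0^π f dx + (2) − (-1), i.e. ∫_0^π f dx must equal u'(0) − u'(π) = -3. Indeed ∫_0^π (5*cos(4*x) - 3/π) dx = -3, so the data are compatible. The solution is then unique only up to an additive constant (fix it e.g. by requiring ∫_0^π u dx = 0).


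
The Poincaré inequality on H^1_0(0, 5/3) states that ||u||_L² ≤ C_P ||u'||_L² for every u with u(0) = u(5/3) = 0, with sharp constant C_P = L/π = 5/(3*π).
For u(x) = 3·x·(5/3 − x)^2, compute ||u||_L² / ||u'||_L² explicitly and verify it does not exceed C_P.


||u||_L² / ||u'||_L² = 5*sqrt(14)/42 < C_P = 5/(3*π).

u(x) = 3·x·(5/3 − x)^2, so u'(x) = (x - 5/3)*(9*x - 5).
u(x) = 3·x·(5/3 − x)^2 vanishes at x = 0 and x = 5/3, so u ∈ H^1_0(0, 5/3). Differentiate via the product rule and integrate the resulting polynomials term by term.
  ∫_0^5/3 u² dx = ∫_0^5/3 (9*x^6 - 60*x^5 + 150*x^4 - 500*x^3/3 + 625*x^2/9) dx. Term by term:
    ∫_0^5/3 9*x^6 dx = 78125/1701;  ∫_0^5/3 -60*x^5 dx = -156250/729;  ∫_0^5/3 150*x^4 dx = 31250/81;
    ∫_0^5/3 -500*x^3/3 dx = -78125/243;  ∫_0^5/3 625*x^2/9 dx = 78125/729.
  Sum: 78125/1701 − 156250/729 + 31250/81 − 78125/243 + 78125/729 = 15625/5103.
  ∫_0^5/3 (u')² dx = ∫_0^5/3 (81*x^4 - 360*x^3 + 550*x^2 - 1000*x/3 + 625/9) dx. Term by term:
    ∫_0^5/3 81*x^4 dx = 625/3;  ∫_0^5/3 -360*x^3 dx = -6250/9;  ∫_0^5/3 550*x^2 dx = 68750/81;
    ∫_0^5/3 -1000*x/3 dx = -12500/27;  ∫_0^5/3 625/9 dx = 3125/27.
  Sum: 625/3 − 6250/9 + 68750/81 − 12500/27 + 3125/27 = 1250/81.
∫_0^5/3 u² dx = 15625/5103, so ||u||_L² = 125*sqrt(7)/189.
∫_0^5/3 (u')² dx = 1250/81, so ||u'||_L² = 25*sqrt(2)/9.
Ratio ||u||_L² / ||u'||_L² = 5*sqrt(14)/42.
Sharp Poincaré constant on H^1_0(0, 5/3) is C_P = L/π = 5/(3*π), achieved by sin(3*π/5·x).
A polynomial bump cannot attain the sharp Poincaré constant (only the first sine eigenfunction does), so the ratio is strictly less than C_P, consistent with ||u||_L² ≤ C_P ||u'||_L².


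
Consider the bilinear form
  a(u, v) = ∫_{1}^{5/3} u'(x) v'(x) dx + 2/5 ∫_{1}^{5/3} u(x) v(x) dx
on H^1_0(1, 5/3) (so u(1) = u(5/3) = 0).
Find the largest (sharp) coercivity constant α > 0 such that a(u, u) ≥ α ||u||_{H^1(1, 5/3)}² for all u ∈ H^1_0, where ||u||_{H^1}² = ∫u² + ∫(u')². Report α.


α = (8 + 45*π^2)/(5*(4 + 9*π^2))

Coercivity of a(·,·) on H^1_0(1, 5/3) means a(u, u) ≥ α ||u||_{H^1}² for every u ∈ H^1_0.
The interval has length L = 2/3, and Poincaré/coercivity depend only on L. Here a(u, u) = ∫(u')² + (2/5)·∫u².
Here 0 < c = 2/5 < 1. The condition a(u,u) ≥ α||u||_{H^1}² reads (1−α)∫(u')² ≥ (α−c)∫u². Any admissible α is ≤ 1 (rapidly oscillating u have ∫u²/∫(u')² → 0), and α = 1 would force 0 ≥ (1−c)∫u², impossible since c < 1; so 1−α > 0. By the sharp Poincaré inequality on H^1_0 of an interval of length L, ∫(u')² ≥ (π/L)²∫u² with equality for the first sine mode sin(π(x−x₀)/L) (x₀ the left endpoint), so the inequality holds for all u iff (1−α)(π/L)² ≥ α − c, i.e. α ≤ ((π/L)² + c)/((π/L)² + 1) = (1 + c(L/π)²)/(1 + (L/π)²). With (π/L)² = 9*π^2/4 and c = 2/5, the largest admissible constant is α = ((π/L)² + c)/((π/L)² + 1).
Simplifying, α = (8 + 45*π^2)/(5*(4 + 9*π^2)).
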